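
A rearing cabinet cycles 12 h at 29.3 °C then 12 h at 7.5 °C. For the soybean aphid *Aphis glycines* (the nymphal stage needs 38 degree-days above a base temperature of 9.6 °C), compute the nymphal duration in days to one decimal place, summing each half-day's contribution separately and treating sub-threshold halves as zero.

3.9 days

Day half: max(0, 29.3 − 9.6) × 0.5 = 19.7 × 0.5 = 9.85 DD.
Night half: max(0, 7.5 − 9.6) × 0.5 = 0.0 × 0.5 = 0.00 DD.
Per 24 h: 9.85 DD/day.
Duration = 38 / 9.85 = 3.858 ≈ 3.9 days.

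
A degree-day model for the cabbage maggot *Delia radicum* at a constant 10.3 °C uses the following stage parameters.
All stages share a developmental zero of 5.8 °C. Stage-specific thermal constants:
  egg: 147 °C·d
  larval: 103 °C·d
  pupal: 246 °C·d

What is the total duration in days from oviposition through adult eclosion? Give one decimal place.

Daily accumulation at 10.3 °C = 10.3 − 5.8 = 4.5 DD/day.
Total K = 147 + 103 + 246 = 496 DD.
Total duration = 496 / 4.5 = 110.222 ≈ 110.2 days.

110.2 days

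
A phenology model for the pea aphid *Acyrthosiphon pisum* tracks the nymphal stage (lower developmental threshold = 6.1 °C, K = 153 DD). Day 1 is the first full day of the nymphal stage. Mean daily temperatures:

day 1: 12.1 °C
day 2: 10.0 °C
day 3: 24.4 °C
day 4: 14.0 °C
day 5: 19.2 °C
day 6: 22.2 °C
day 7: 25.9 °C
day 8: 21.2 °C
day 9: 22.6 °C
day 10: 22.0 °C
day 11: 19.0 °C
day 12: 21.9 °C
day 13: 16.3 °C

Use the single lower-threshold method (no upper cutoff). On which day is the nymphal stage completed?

day 12

Daily DD above 6.1 °C: 6.0, 3.9, 18.3, 7.9, 13.1, 16.1, 19.8, 15.1, 16.5, 15.9, 12.9, 15.8, 10.2.
Cumulative: 6.0, 9.9, 28.2, 36.1, 49.2, 65.3, 85.1, 100.2, 116.7, 132.6, 145.5, 161.3, 171.5.
The total first reaches 153 DD on day 12.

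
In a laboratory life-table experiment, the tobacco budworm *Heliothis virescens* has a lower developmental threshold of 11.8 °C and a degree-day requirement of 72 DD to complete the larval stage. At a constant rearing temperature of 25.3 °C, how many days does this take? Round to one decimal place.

5.3 days

Daily accumulation = 25.3 − 11.8 = 13.5 DD/day.
Duration = 72 / 13.5 = 5.333 ≈ 5.3 days.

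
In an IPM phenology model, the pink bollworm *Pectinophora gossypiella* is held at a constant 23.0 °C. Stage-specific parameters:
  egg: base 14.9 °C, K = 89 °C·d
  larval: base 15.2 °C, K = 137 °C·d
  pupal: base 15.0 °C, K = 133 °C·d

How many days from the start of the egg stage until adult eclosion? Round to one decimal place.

egg: 89 / (23.0 − 14.9) = 89 / 8.1 = 10.988 d.
larval: 137 / (23.0 − 15.2) = 137 / 7.8 = 17.564 d.
pupal: 133 / (23.0 − 15.0) = 133 / 8.0 = 16.625 d.
Sum = 45.177 ≈ 45.2 days.

45.2 days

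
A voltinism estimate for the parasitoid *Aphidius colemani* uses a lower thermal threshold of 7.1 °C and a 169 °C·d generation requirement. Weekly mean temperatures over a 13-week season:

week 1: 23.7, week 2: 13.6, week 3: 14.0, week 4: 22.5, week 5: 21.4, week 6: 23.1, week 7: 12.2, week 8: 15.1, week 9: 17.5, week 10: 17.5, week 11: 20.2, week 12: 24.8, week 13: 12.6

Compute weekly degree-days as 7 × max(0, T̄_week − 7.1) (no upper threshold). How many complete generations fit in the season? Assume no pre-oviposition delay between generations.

6 generations

Weekly DD (7 × max(0, T̄ − 7.1)): 116.2, 45.5, 48.3, 107.8, 100.1, 112.0, 35.7, 56.0, 72.8, 72.8, 91.7, 123.9, 38.5.
Season total = 1021.3 DD.
Complete generations = ⌊1021.3 / 169⌋ = 6.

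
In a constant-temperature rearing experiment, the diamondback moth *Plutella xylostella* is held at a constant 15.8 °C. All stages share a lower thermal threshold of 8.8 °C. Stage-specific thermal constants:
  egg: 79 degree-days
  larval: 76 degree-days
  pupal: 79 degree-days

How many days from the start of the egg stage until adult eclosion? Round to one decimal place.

Daily accumulation at 15.8 °C = 15.8 − 8.8 = 7.0 DD/day.
Total K = 79 + 76 + 79 = 234 DD.
Total duration = 234 / 7.0 = 33.429 ≈ 33.4 days.

33.4 days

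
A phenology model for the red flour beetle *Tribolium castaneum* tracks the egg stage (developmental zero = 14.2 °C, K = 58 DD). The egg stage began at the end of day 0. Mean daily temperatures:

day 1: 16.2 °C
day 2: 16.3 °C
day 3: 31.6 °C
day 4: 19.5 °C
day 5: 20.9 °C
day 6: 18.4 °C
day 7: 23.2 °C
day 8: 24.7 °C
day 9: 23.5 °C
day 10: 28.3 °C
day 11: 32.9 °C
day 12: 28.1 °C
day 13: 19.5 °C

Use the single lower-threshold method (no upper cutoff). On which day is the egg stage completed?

Daily DD above 14.2 °C: 2.0, 2.1, 17.4, 5.3, 6.7, 4.2, 9.0, 10.5, 9.3, 14.1, 18.7, 13.9, 5.3.
Cumulative: 2.0, 4.1, 21.5, 26.8, 33.5, 37.7, 46.7, 57.2, 66.5, 80.6, 99.3, 113.2, 118.5.
The total first reaches 58 DD on day 9.

day 9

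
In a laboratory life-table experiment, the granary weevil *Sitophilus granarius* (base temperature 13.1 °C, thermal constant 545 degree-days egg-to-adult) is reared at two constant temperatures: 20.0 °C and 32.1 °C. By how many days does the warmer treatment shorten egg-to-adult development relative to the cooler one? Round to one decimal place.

At 20.0 °C: 545 / (20.0 − 13.1) = 545 / 6.9 = 78.986 d.
At 32.1 °C: 545 / (32.1 − 13.1) = 545 / 19.0 = 28.684 d.
Difference = |78.986 − 28.684| = 50.301 ≈ 50.3 days.

50.3 days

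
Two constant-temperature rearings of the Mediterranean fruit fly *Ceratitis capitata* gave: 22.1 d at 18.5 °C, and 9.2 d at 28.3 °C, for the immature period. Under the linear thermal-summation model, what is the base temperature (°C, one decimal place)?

Linear rate model ⇒ the product D·(T − T_b) is constant across temperatures.
22.1·(18.5 − T_b) = 9.2·(28.3 − T_b)
T_b = (22.1·18.5 − 9.2·28.3) / (22.1 − 9.2) = 148.49 / 12.9 = 11.511 °C ≈ 11.5 °C.

11.5 °C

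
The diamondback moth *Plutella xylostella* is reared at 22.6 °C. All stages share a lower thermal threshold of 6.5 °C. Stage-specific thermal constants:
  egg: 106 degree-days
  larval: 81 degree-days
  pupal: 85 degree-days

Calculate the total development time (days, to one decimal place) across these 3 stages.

Daily accumulation at 22.6 °C = 22.6 − 6.5 = 16.1 DD/day.
Total K = 106 + 81 + 85 = 272 DD.
Total duration = 272 / 16.1 = 16.894 ≈ 16.9 days.

16.9 days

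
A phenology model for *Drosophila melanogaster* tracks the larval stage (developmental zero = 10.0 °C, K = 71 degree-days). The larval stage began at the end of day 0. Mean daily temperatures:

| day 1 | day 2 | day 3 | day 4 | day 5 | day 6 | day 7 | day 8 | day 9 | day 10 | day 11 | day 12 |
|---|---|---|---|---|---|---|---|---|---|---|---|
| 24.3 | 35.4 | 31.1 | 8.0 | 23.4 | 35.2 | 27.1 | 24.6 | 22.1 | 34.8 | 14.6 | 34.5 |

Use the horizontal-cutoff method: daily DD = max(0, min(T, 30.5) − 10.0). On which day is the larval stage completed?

Daily DD above 10.0 °C (capped at 20.5): 14.3, 20.5, 20.5, 0.0, 13.4, 20.5, 17.1, 14.6, 12.1, 20.5, 4.6, 20.5.
Cumulative: 14.3, 34.8, 55.3, 55.3, 68.7, 89.2, 106.3, 120.9, 133.0, 153.5, 158.1, 178.6.
The total first reaches 71 DD on day 6.

day 6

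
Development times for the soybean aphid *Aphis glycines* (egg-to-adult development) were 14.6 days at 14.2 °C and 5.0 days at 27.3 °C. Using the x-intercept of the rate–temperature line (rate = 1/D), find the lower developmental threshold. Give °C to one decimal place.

7.4 °C

Linear rate model ⇒ the product D·(T − T_b) is constant across temperatures.
14.6·(14.2 − T_b) = 5.0·(27.3 − T_b)
T_b = (14.6·14.2 − 5.0·27.3) / (14.6 − 5.0) = 70.82 / 9.6 = 7.377 °C ≈ 7.4 °C.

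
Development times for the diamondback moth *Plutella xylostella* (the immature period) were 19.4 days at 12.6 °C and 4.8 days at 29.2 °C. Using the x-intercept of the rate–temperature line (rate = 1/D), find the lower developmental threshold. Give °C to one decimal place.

7.1 °C

Linear rate model ⇒ the product D·(T − T_b) is constant across temperatures.
19.4·(12.6 − T_b) = 4.8·(29.2 − T_b)
T_b = (19.4·12.6 − 4.8·29.2) / (19.4 − 4.8) = 104.28 / 14.6 = 7.142 °C ≈ 7.1 °C.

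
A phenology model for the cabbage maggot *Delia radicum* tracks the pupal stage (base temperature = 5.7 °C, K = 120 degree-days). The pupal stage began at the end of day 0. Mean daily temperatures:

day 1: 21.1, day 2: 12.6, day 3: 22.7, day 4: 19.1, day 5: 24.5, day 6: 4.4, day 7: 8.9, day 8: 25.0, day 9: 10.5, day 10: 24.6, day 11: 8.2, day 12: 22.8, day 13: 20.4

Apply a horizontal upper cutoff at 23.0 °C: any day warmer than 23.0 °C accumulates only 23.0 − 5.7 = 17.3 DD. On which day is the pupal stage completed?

day 12

Daily DD above 5.7 °C (capped at 17.3): 15.4, 6.9, 17.0, 13.4, 17.3, 0.0, 3.2, 17.3, 4.8, 17.3, 2.5, 17.1, 14.7.
Cumulative: 15.4, 22.3, 39.3, 52.7, 70.0, 70.0, 73.2, 90.5, 95.3, 112.6, 115.1, 132.2, 146.9.
The total first reaches 120 DD on day 12.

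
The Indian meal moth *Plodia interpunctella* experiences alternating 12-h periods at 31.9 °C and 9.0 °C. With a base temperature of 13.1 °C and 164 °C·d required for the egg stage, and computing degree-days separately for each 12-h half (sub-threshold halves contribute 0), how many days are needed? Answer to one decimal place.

17.4 days

Day half: max(0, 31.9 − 13.1) × 0.5 = 18.8 × 0.5 = 9.40 DD.
Night half: max(0, 9.0 − 13.1) × 0.5 = 0.0 × 0.5 = 0.00 DD.
Per 24 h: 9.40 DD/day.
Duration = 164 / 9.40 = 17.447 ≈ 17.4 days.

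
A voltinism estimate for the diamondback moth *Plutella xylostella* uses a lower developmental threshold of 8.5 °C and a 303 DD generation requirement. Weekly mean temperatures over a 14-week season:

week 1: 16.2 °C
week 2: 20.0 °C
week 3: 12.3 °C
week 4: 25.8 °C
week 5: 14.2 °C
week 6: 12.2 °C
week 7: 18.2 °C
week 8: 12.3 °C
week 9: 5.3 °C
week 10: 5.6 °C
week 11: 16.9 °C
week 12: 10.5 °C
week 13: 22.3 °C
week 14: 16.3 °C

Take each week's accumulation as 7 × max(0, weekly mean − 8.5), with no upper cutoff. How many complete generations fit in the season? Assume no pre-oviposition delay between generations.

2 generations

Weekly DD (7 × max(0, T̄ − 8.5)): 53.9, 80.5, 26.6, 121.1, 39.9, 25.9, 67.9, 26.6, 0.0, 0.0, 58.8, 14.0, 96.6, 54.6.
Season total = 666.4 DD.
Complete generations = ⌊666.4 / 303⌋ = 2.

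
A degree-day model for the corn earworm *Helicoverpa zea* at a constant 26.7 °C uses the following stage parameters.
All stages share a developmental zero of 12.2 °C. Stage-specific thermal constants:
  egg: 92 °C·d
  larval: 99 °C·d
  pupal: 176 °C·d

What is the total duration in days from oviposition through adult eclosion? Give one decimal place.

25.3 days

Daily accumulation at 26.7 °C = 26.7 − 12.2 = 14.5 DD/day.
Total K = 92 + 99 + 176 = 367 DD.
Total duration = 367 / 14.5 = 25.310 ≈ 25.3 days.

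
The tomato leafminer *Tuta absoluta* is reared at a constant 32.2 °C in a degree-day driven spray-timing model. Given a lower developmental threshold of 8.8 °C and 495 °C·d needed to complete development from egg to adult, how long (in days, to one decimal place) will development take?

21.2 days

Daily accumulation = 32.2 − 8.8 = 23.4 DD/day.
Duration = 495 / 23.4 = 21.154 ≈ 21.2 days.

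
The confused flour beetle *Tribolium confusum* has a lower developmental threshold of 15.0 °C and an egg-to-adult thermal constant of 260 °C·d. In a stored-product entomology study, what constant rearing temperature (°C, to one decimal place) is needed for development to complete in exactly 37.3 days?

22.0 °C

Required daily accumulation = 260 / 37.3 = 6.971 DD/day.
T = T_base + 6.971 = 15.0 + 6.971 = 21.971 ≈ 22.0 °C.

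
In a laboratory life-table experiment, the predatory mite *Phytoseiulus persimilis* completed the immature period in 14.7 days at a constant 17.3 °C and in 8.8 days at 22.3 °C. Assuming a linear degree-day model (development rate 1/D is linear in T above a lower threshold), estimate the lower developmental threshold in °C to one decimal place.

9.8 °C

Linear rate model ⇒ the product D·(T − T_b) is constant across temperatures.
14.7·(17.3 − T_b) = 8.8·(22.3 − T_b)
T_b = (14.7·17.3 − 8.8·22.3) / (14.7 − 8.8) = 58.07 / 5.9 = 9.842 °C ≈ 9.8 °C.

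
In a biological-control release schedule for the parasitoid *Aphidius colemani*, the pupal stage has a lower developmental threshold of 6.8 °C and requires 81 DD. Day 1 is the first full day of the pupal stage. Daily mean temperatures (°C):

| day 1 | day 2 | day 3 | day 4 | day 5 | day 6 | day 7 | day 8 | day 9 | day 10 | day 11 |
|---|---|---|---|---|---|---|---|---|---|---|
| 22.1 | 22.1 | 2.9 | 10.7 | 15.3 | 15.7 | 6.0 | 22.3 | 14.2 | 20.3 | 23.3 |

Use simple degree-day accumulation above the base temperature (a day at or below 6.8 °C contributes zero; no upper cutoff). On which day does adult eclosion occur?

day 10

Daily DD above 6.8 °C: 15.3, 15.3, 0.0, 3.9, 8.5, 8.9, 0.0, 15.5, 7.4, 13.5, 16.5.
Cumulative: 15.3, 30.6, 30.6, 34.5, 43.0, 51.9, 51.9, 67.4, 74.8, 88.3, 104.8.
The total first reaches 81 DD on day 10.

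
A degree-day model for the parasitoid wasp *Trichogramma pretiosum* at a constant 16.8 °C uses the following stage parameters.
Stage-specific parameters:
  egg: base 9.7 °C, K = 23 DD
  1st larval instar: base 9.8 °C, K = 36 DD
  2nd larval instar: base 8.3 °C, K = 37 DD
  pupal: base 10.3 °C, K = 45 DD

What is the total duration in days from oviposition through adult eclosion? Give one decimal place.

egg: 23 / (16.8 − 9.7) = 23 / 7.1 = 3.239 d.
1st larval instar: 36 / (16.8 − 9.8) = 36 / 7.0 = 5.143 d.
2nd larval instar: 37 / (16.8 − 8.3) = 37 / 8.5 = 4.353 d.
pupal: 45 / (16.8 − 10.3) = 45 / 6.5 = 6.923 d.
Sum = 19.658 ≈ 19.7 days.

19.7 days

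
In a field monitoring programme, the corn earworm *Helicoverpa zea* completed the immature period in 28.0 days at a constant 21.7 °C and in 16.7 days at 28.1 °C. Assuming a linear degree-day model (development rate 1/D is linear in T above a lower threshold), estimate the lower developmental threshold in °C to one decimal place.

Under the model K = D·(T − T_b), so D₁·(T₁ − T_b) = D₂·(T₂ − T_b).
28.0·(21.7 − T_b) = 16.7·(28.1 − T_b)
T_b = (28.0·21.7 − 16.7·28.1) / (28.0 − 16.7) = 138.33 / 11.3 = 12.242 °C ≈ 12.2 °C.

12.2 °C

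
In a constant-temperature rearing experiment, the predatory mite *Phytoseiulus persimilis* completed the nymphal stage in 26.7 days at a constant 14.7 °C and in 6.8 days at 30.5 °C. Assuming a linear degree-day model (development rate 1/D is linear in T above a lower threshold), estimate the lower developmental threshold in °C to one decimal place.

Equal thermal constants: D₁(T₁ − T_b) = D₂(T₂ − T_b).
26.7·(14.7 − T_b) = 6.8·(30.5 − T_b)
T_b = (26.7·14.7 − 6.8·30.5) / (26.7 − 6.8) = 185.09 / 19.9 = 9.301 °C ≈ 9.3 °C.

9.3 °C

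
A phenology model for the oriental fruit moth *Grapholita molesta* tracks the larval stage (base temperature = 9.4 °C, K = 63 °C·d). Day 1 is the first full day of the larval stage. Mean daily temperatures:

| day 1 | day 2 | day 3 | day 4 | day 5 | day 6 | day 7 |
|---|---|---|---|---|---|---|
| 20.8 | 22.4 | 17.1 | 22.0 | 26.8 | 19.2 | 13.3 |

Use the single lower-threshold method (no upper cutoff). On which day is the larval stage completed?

Daily DD above 9.4 °C: 11.4, 13.0, 7.7, 12.6, 17.4, 9.8, 3.9.
Cumulative: 11.4, 24.4, 32.1, 44.7, 62.1, 71.9, 75.8.
The total first reaches 63 DD on day 6.

day 6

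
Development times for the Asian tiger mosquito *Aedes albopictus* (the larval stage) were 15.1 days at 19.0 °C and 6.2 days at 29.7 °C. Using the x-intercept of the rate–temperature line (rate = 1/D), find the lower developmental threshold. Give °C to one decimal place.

11.5 °C

Under the model K = D·(T − T_b), so D₁·(T₁ − T_b) = D₂·(T₂ − T_b).
15.1·(19.0 − T_b) = 6.2·(29.7 − T_b)
T_b = (15.1·19.0 − 6.2·29.7) / (15.1 − 6.2) = 102.76 / 8.9 = 11.546 °C ≈ 11.5 °C.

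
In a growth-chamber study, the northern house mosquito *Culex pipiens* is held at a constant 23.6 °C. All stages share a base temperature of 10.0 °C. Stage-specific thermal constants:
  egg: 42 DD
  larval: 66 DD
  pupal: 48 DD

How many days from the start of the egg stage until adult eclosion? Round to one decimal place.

Daily accumulation at 23.6 °C = 23.6 − 10.0 = 13.6 DD/day.
Total K = 42 + 66 + 48 = 156 DD.
Total duration = 156 / 13.6 = 11.471 ≈ 11.5 days.

11.5 days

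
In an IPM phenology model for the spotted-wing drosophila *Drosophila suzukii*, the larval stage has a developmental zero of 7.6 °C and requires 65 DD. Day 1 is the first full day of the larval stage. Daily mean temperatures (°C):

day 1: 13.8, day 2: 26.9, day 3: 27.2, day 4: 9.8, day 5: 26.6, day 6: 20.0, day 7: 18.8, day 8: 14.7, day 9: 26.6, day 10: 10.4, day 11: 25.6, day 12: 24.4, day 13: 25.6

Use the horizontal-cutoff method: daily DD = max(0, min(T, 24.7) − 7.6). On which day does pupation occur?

day 6

Daily DD above 7.6 °C (capped at 17.1): 6.2, 17.1, 17.1, 2.2, 17.1, 12.4, 11.2, 7.1, 17.1, 2.8, 17.1, 16.8, 17.1.
Cumulative: 6.2, 23.3, 40.4, 42.6, 59.7, 72.1, 83.3, 90.4, 107.5, 110.3, 127.4, 144.2, 161.3.
The total first reaches 65 DD on day 6.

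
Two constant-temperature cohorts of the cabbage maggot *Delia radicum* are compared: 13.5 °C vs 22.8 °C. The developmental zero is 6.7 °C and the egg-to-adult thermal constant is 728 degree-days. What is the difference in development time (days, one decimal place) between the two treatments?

61.8 days

At 13.5 °C: 728 / (13.5 − 6.7) = 728 / 6.8 = 107.059 d.
At 22.8 °C: 728 / (22.8 − 6.7) = 728 / 16.1 = 45.217 d.
Difference = |107.059 − 45.217| = 61.841 ≈ 61.8 days.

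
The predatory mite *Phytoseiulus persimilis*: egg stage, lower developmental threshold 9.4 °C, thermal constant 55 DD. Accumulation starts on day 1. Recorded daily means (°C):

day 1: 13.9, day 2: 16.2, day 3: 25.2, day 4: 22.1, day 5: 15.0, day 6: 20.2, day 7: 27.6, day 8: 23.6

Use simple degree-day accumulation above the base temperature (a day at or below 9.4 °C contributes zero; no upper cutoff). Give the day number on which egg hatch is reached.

day 6

Daily DD above 9.4 °C: 4.5, 6.8, 15.8, 12.7, 5.6, 10.8, 18.2, 14.2.
Cumulative: 4.5, 11.3, 27.1, 39.8, 45.4, 56.2, 74.4, 88.6.
The total first reaches 55 DD on day 6.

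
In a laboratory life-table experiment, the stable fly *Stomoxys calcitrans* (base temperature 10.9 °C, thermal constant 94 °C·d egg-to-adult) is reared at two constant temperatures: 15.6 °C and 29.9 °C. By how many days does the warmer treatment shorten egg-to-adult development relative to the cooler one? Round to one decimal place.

At 15.6 °C: 94 / (15.6 − 10.9) = 94 / 4.7 = 20.000 d.
At 29.9 °C: 94 / (29.9 − 10.9) = 94 / 19.0 = 4.947 d.
Difference = |20.000 − 4.947| = 15.053 ≈ 15.1 days.

15.1 days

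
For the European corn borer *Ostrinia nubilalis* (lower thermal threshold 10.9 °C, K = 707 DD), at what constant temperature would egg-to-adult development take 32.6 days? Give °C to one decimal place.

32.6 °C

Required daily accumulation = 707 / 32.6 = 21.687 DD/day.
T = T_base + 21.687 = 10.9 + 21.687 = 32.587 ≈ 32.6 °C.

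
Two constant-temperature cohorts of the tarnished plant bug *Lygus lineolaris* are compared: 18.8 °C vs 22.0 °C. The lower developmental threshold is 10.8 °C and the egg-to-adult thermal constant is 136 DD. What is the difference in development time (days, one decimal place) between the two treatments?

4.9 days

At 18.8 °C: 136 / (18.8 − 10.8) = 136 / 8.0 = 17.000 d.
At 22.0 °C: 136 / (22.0 − 10.8) = 136 / 11.2 = 12.143 d.
Difference = |17.000 − 12.143| = 4.857 ≈ 4.9 days.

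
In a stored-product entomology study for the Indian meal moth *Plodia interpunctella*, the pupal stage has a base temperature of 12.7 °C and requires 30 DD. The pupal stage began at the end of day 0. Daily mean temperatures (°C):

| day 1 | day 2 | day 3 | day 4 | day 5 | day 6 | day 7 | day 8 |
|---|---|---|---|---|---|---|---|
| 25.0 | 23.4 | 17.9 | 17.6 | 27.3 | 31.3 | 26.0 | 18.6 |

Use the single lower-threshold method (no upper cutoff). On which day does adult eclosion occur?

day 4

Daily DD above 12.7 °C: 12.3, 10.7, 5.2, 4.9, 14.6, 18.6, 13.3, 5.9.
Cumulative: 12.3, 23.0, 28.2, 33.1, 47.7, 66.3, 79.6, 85.5.
The total first reaches 30 DD on day 4.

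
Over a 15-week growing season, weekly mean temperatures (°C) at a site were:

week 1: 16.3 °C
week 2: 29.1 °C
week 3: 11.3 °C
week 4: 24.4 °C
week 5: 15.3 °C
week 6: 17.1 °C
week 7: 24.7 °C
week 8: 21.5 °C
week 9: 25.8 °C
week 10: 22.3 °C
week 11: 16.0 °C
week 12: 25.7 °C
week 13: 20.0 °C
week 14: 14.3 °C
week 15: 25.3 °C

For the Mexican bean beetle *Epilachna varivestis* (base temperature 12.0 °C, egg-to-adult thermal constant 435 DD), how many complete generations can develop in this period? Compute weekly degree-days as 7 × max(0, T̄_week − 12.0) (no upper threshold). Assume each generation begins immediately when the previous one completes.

2 generations

Weekly DD (7 × max(0, T̄ − 12.0)): 30.1, 119.7, 0.0, 86.8, 23.1, 35.7, 88.9, 66.5, 96.6, 72.1, 28.0, 95.9, 56.0, 16.1, 93.1.
Season total = 908.6 DD.
Complete generations = ⌊908.6 / 435⌋ = 2.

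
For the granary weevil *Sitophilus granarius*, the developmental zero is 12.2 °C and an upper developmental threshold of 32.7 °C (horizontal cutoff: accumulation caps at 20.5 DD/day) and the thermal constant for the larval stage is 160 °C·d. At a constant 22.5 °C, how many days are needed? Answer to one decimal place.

15.5 days

Daily accumulation = 22.5 − 12.2 = 10.3 DD/day.
Duration = 160 / 10.3 = 15.534 ≈ 15.5 days.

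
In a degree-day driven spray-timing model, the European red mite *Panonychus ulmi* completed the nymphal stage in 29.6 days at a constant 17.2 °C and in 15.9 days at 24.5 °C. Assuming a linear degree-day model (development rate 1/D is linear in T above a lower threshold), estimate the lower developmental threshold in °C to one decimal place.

8.7 °C

Linear rate model ⇒ the product D·(T − T_b) is constant across temperatures.
29.6·(17.2 − T_b) = 15.9·(24.5 − T_b)
T_b = (29.6·17.2 − 15.9·24.5) / (29.6 − 15.9) = 119.57 / 13.7 = 8.728 °C ≈ 8.7 °C.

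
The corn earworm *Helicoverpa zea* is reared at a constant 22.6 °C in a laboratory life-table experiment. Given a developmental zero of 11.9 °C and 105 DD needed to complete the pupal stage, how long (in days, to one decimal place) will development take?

9.8 days

Daily accumulation = 22.6 − 11.9 = 10.7 DD/day.
Duration = 105 / 10.7 = 9.813 ≈ 9.8 days.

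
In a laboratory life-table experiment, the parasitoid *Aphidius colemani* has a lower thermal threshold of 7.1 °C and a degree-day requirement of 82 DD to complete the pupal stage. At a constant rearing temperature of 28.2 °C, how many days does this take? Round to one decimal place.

3.9 days

Daily accumulation = 28.2 − 7.1 = 21.1 DD/day.
Duration = 82 / 21.1 = 3.886 ≈ 3.9 days.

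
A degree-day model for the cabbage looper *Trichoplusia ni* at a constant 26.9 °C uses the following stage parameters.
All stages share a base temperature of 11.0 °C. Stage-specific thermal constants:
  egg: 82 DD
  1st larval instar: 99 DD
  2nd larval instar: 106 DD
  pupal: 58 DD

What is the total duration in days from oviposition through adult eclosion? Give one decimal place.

21.7 days

Daily accumulation at 26.9 °C = 26.9 − 11.0 = 15.9 DD/day.
Total K = 82 + 99 + 106 + 58 = 345 DD.
Total duration = 345 / 15.9 = 21.698 ≈ 21.7 days.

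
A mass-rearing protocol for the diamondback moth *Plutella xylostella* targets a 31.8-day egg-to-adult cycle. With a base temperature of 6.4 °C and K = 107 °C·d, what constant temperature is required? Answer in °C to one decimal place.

9.8 °C

Required daily accumulation = 107 / 31.8 = 3.365 DD/day.
T = T_base + 3.365 = 6.4 + 3.365 = 9.765 ≈ 9.8 °C.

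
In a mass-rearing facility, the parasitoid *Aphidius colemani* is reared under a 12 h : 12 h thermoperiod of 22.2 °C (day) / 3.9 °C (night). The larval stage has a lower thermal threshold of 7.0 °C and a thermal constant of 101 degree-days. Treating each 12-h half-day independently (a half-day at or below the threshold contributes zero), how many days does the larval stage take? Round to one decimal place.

Day half: max(0, 22.2 − 7.0) × 0.5 = 15.2 × 0.5 = 7.60 DD.
Night half: max(0, 3.9 − 7.0) × 0.5 = 0.0 × 0.5 = 0.00 DD.
Per 24 h: 7.60 DD/day.
Duration = 101 / 7.60 = 13.289 ≈ 13.3 days.

13.3 days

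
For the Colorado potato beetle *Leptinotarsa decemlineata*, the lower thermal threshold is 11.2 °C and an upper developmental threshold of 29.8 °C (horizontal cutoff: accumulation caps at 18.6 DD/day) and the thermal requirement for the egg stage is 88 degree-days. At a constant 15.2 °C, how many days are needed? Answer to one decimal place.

22.0 days

Daily accumulation = 15.2 − 11.2 = 4.0 DD/day.
Duration = 88 / 4.0 = 22.000 ≈ 22.0 days.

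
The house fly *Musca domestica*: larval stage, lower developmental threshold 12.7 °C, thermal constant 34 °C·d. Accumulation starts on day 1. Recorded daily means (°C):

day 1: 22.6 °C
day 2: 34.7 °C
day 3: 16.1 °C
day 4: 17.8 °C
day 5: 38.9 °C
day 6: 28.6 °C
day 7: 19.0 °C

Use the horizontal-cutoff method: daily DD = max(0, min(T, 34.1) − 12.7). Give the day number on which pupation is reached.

Daily DD above 12.7 °C (capped at 21.4): 9.9, 21.4, 3.4, 5.1, 21.4, 15.9, 6.3.
Cumulative: 9.9, 31.3, 34.7, 39.8, 61.2, 77.1, 83.4.
The total first reaches 34 DD on day 3.

day 3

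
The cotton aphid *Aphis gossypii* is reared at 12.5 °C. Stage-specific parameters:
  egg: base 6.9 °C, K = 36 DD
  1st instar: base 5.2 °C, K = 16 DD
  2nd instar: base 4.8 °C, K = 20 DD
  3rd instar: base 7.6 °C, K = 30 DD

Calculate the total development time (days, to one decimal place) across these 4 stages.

egg: 36 / (12.5 − 6.9) = 36 / 5.6 = 6.429 d.
1st instar: 16 / (12.5 − 5.2) = 16 / 7.3 = 2.192 d.
2nd instar: 20 / (12.5 − 4.8) = 20 / 7.7 = 2.597 d.
3rd instar: 30 / (12.5 − 7.6) = 30 / 4.9 = 6.122 d.
Sum = 17.340 ≈ 17.3 days.

17.3 days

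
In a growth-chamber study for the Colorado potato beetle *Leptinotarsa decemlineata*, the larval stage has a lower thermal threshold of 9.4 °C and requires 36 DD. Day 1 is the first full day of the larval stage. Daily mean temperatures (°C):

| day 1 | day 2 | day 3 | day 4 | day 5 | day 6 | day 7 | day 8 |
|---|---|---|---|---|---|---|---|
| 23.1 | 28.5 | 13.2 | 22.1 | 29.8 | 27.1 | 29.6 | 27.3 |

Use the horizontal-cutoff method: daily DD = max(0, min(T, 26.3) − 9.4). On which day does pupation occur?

Daily DD above 9.4 °C (capped at 16.9): 13.7, 16.9, 3.8, 12.7, 16.9, 16.9, 16.9, 16.9.
Cumulative: 13.7, 30.6, 34.4, 47.1, 64.0, 80.9, 97.8, 114.7.
The total first reaches 36 DD on day 4.

day 4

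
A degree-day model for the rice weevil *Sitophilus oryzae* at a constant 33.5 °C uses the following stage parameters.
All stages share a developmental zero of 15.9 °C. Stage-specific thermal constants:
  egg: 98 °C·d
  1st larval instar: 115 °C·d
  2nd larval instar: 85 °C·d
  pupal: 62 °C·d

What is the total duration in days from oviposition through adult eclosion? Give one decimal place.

Daily accumulation at 33.5 °C = 33.5 − 15.9 = 17.6 DD/day.
Total K = 98 + 115 + 85 + 62 = 360 DD.
Total duration = 360 / 17.6 = 20.455 ≈ 20.5 days.

20.5 days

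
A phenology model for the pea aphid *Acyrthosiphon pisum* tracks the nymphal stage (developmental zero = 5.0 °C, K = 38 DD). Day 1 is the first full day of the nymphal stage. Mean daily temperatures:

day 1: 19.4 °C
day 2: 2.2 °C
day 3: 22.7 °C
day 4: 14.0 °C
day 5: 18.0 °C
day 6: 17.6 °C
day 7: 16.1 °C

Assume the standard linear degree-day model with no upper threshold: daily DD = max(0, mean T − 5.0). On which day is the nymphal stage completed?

Daily DD above 5.0 °C: 14.4, 0.0, 17.7, 9.0, 13.0, 12.6, 11.1.
Cumulative: 14.4, 14.4, 32.1, 41.1, 54.1, 66.7, 77.8.
The total first reaches 38 DD on day 4.

day 4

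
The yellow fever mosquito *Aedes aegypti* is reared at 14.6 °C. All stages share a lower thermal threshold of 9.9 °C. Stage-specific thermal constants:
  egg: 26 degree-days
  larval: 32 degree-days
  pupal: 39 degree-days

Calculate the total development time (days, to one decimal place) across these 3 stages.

20.6 days

Daily accumulation at 14.6 °C = 14.6 − 9.9 = 4.7 DD/day.
Total K = 26 + 32 + 39 = 97 DD.
Total duration = 97 / 4.7 = 20.638 ≈ 20.6 days.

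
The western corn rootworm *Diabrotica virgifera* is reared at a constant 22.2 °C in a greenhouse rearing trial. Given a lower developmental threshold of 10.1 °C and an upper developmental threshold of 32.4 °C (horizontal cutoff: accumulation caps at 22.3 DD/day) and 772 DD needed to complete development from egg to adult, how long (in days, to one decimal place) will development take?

Daily accumulation = 22.2 − 10.1 = 12.1 DD/day.
Duration = 772 / 12.1 = 63.802 ≈ 63.8 days.

63.8 days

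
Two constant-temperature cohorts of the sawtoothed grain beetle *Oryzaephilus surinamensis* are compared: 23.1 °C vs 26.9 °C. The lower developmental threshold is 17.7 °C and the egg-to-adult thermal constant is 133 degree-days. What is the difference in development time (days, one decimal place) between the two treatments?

At 23.1 °C: 133 / (23.1 − 17.7) = 133 / 5.4 = 24.630 d.
At 26.9 °C: 133 / (26.9 − 17.7) = 133 / 9.2 = 14.457 d.
Difference = |24.630 − 14.457| = 10.173 ≈ 10.2 days.

10.2 days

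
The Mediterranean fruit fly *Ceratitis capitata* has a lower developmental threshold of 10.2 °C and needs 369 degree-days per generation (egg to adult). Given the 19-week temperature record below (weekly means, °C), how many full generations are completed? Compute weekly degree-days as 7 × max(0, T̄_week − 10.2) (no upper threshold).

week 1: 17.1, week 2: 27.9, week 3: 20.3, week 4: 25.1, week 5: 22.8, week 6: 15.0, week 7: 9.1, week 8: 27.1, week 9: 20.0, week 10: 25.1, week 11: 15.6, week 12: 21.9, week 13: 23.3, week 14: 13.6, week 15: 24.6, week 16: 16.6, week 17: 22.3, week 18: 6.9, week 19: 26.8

3 generations

Weekly DD (7 × max(0, T̄ − 10.2)): 48.3, 123.9, 70.7, 104.3, 88.2, 33.6, 0.0, 118.3, 68.6, 104.3, 37.8, 81.9, 91.7, 23.8, 100.8, 44.8, 84.7, 0.0, 116.2.
Season total = 1341.9 DD.
Complete generations = ⌊1341.9 / 369⌋ = 3.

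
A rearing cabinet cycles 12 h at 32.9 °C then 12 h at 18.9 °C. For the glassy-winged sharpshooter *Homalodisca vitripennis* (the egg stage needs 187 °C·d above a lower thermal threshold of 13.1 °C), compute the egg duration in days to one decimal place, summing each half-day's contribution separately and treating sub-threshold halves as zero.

Day half: max(0, 32.9 − 13.1) × 0.5 = 19.8 × 0.5 = 9.90 DD.
Night half: max(0, 18.9 − 13.1) × 0.5 = 5.8 × 0.5 = 2.90 DD.
Per 24 h: 12.80 DD/day.
Duration = 187 / 12.80 = 14.609 ≈ 14.6 days.

14.6 days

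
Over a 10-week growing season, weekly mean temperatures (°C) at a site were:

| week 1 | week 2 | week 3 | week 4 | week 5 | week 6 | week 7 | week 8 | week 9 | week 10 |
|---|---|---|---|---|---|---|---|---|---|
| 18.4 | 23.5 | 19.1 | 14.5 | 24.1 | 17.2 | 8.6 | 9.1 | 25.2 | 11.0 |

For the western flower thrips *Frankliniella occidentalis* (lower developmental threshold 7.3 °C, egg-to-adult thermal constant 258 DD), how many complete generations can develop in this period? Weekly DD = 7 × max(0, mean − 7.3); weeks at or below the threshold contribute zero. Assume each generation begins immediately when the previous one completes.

Weekly DD (7 × max(0, T̄ − 7.3)): 77.7, 113.4, 82.6, 50.4, 117.6, 69.3, 9.1, 12.6, 125.3, 25.9.
Season total = 683.9 DD.
Complete generations = ⌊683.9 / 258⌋ = 2.

2 generations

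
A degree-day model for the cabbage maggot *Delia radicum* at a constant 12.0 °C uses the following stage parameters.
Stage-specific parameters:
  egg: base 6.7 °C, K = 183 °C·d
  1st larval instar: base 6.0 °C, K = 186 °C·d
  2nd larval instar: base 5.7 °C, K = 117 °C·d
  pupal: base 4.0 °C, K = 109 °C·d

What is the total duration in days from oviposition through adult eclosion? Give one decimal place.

97.7 days

egg: 183 / (12.0 − 6.7) = 183 / 5.3 = 34.528 d.
1st larval instar: 186 / (12.0 − 6.0) = 186 / 6.0 = 31.000 d.
2nd larval instar: 117 / (12.0 − 5.7) = 117 / 6.3 = 18.571 d.
pupal: 109 / (12.0 − 4.0) = 109 / 8.0 = 13.625 d.
Sum = 97.725 ≈ 97.7 days.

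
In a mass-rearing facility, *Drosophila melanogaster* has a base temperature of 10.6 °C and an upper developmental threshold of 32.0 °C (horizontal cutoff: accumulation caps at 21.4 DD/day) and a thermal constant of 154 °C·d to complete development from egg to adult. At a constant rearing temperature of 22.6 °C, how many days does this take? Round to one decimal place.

Daily accumulation = 22.6 − 10.6 = 12.0 DD/day.
Duration = 154 / 12.0 = 12.833 ≈ 12.8 days.

12.8 days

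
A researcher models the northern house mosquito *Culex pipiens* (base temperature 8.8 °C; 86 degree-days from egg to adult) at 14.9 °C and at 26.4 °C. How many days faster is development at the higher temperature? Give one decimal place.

9.2 days

At 14.9 °C: 86 / (14.9 − 8.8) = 86 / 6.1 = 14.098 d.
At 26.4 °C: 86 / (26.4 − 8.8) = 86 / 17.6 = 4.886 d.
Difference = |14.098 − 4.886| = 9.212 ≈ 9.2 days.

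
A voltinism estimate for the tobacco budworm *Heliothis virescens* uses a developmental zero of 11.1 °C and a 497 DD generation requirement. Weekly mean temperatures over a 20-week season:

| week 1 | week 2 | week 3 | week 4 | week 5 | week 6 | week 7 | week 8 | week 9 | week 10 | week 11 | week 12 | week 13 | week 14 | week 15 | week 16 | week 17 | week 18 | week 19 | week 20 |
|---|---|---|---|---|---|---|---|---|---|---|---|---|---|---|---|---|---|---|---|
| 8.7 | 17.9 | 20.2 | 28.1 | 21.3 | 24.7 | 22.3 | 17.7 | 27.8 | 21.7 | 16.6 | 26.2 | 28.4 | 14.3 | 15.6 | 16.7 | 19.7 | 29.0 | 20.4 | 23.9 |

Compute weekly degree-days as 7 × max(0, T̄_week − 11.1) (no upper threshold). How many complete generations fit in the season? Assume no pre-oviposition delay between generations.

Weekly DD (7 × max(0, T̄ − 11.1)): 0.0, 47.6, 63.7, 119.0, 71.4, 95.2, 78.4, 46.2, 116.9, 74.2, 38.5, 105.7, 121.1, 22.4, 31.5, 39.2, 60.2, 125.3, 65.1, 89.6.
Season total = 1411.2 DD.
Complete generations = ⌊1411.2 / 497⌋ = 2.

2 generations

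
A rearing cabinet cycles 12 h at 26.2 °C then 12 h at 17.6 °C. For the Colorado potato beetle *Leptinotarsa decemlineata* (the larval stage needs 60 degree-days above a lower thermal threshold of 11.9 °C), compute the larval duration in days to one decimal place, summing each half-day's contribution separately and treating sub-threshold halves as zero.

6.0 days

Day half: max(0, 26.2 − 11.9) × 0.5 = 14.3 × 0.5 = 7.15 DD.
Night half: max(0, 17.6 − 11.9) × 0.5 = 5.7 × 0.5 = 2.85 DD.
Per 24 h: 10.00 DD/day.
Duration = 60 / 10.00 = 6.000 ≈ 6.0 days.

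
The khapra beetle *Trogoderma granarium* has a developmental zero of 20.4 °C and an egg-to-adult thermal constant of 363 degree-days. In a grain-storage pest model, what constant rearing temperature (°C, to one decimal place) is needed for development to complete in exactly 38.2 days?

Required daily accumulation = 363 / 38.2 = 9.503 DD/day.
T = T_base + 9.503 = 20.4 + 9.503 = 29.903 ≈ 29.9 °C.

29.9 °C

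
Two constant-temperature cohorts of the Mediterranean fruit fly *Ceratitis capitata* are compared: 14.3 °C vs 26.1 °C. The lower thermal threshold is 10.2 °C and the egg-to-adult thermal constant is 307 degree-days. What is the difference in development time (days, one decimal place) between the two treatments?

At 14.3 °C: 307 / (14.3 − 10.2) = 307 / 4.1 = 74.878 d.
At 26.1 °C: 307 / (26.1 − 10.2) = 307 / 15.9 = 19.308 d.
Difference = |74.878 − 19.308| = 55.570 ≈ 55.6 days.

55.6 days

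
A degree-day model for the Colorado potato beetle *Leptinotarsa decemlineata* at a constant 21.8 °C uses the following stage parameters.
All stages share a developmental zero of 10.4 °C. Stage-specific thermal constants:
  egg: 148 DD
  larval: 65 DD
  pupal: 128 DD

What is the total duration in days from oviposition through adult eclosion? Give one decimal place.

29.9 days

Daily accumulation at 21.8 °C = 21.8 − 10.4 = 11.4 DD/day.
Total K = 148 + 65 + 128 = 341 DD.
Total duration = 341 / 11.4 = 29.912 ≈ 29.9 days.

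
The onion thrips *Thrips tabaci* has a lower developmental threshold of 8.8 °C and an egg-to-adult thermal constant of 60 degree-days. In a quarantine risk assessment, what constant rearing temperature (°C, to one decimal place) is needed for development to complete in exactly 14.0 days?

Required daily accumulation = 60 / 14.0 = 4.286 DD/day.
T = T_base + 4.286 = 8.8 + 4.286 = 13.086 ≈ 13.1 °C.

13.1 °C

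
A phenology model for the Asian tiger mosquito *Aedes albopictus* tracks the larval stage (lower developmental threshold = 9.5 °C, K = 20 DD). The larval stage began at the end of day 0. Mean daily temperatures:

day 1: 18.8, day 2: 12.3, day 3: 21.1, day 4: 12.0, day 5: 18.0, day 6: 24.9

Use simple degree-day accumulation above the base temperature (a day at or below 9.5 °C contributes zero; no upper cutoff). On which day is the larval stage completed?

Daily DD above 9.5 °C: 9.3, 2.8, 11.6, 2.5, 8.5, 15.4.
Cumulative: 9.3, 12.1, 23.7, 26.2, 34.7, 50.1.
The total first reaches 20 DD on day 3.

day 3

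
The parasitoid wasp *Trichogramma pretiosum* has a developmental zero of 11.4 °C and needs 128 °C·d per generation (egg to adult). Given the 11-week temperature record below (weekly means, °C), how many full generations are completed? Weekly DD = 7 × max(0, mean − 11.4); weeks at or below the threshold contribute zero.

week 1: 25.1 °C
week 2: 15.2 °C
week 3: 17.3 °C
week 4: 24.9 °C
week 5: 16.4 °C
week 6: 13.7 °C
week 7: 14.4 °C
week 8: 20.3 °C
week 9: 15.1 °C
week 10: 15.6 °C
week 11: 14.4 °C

Weekly DD (7 × max(0, T̄ − 11.4)): 95.9, 26.6, 41.3, 94.5, 35.0, 16.1, 21.0, 62.3, 25.9, 29.4, 21.0.
Season total = 469.0 DD.
Complete generations = ⌊469.0 / 128⌋ = 3.

3 generations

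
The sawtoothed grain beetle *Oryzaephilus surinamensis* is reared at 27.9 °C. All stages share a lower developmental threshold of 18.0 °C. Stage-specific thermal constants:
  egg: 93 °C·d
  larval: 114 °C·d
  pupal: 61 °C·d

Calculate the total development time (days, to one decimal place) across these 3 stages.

Daily accumulation at 27.9 °C = 27.9 − 18.0 = 9.9 DD/day.
Total K = 93 + 114 + 61 = 268 DD.
Total duration = 268 / 9.9 = 27.071 ≈ 27.1 days.

27.1 days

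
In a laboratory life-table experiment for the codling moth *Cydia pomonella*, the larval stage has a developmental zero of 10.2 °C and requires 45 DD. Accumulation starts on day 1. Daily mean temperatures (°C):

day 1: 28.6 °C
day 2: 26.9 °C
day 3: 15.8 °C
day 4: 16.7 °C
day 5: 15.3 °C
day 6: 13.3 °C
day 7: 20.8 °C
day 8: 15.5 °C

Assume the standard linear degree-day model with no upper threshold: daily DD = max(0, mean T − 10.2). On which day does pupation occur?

Daily DD above 10.2 °C: 18.4, 16.7, 5.6, 6.5, 5.1, 3.1, 10.6, 5.3.
Cumulative: 18.4, 35.1, 40.7, 47.2, 52.3, 55.4, 66.0, 71.3.
The total first reaches 45 DD on day 4.

day 4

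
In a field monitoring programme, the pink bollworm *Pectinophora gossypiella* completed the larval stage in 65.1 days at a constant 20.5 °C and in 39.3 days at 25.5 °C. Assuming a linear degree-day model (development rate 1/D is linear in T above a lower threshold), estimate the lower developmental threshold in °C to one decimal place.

12.9 °C

Equal thermal constants: D₁(T₁ − T_b) = D₂(T₂ − T_b).
65.1·(20.5 − T_b) = 39.3·(25.5 − T_b)
T_b = (65.1·20.5 − 39.3·25.5) / (65.1 − 39.3) = 332.40 / 25.8 = 12.884 °C ≈ 12.9 °C.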